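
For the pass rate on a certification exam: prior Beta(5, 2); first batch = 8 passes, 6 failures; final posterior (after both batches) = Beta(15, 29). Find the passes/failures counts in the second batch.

2 passes and 21 failures

Sequential conjugate updates are equivalent to a single update on the pooled data, so total successes = posterior α − prior α and total failures = posterior β − prior β.
Total across both batches: 15−5=10 passes, 29−2=27 failures.
Subtract the first batch: 10−8=2 passes and 27−6=21 failures.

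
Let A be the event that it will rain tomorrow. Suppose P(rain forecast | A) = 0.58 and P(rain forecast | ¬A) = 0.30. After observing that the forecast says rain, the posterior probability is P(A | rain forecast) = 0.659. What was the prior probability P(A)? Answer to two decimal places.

P(A) = 0.50

Bayes' rule in odds form gives O(A|E) = O(A)·[P(E|A)/P(E|¬A)], hence O(A) = O(A|E)/LR.
Posterior odds = 0.659/(1−0.659) = 1.9326. LR = 0.58/0.30 = 1.9333.
Prior odds = 1.9326/1.9333 = 0.9996, so P(A) = 0.9996/(1+0.9996) ≈ 0.50.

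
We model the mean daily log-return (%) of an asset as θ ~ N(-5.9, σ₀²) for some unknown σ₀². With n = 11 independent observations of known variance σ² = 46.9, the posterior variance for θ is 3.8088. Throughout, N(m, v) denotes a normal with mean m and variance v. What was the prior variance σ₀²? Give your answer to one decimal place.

σ₀² = 35.7

Posterior precision equals prior precision plus data precision: 1/σ_n² = 1/σ₀² + n/σ².
So 1/σ₀² = 1/3.8088 − 11/46.9 = 0.262550 − 0.234542 = 0.028008.
Hence σ₀² = 1/0.028008 ≈ 35.7.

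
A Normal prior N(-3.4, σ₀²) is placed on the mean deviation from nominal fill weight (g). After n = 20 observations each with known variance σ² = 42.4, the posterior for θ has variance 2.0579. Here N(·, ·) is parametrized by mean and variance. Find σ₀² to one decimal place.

For the Normal–Normal model with known σ², precisions add: τ_n = τ₀ + n/σ².
So 1/σ₀² = 1/2.0579 − 20/42.4 = 0.485932 − 0.471698 = 0.014234.
Hence σ₀² = 1/0.014234 ≈ 70.3.

σ₀² = 70.3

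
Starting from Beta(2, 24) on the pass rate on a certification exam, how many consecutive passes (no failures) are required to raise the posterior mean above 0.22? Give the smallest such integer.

k = 5

After k passes and 0 failures the posterior is Beta(2+k, 24), with mean (2+k)/(2+24+k).
Set (2+k)/(26+k) > 0.22 and solve: k > (0.22·26 − 2)/(1 − 0.22) = 4.769.
The smallest integer exceeding 4.769 is 5.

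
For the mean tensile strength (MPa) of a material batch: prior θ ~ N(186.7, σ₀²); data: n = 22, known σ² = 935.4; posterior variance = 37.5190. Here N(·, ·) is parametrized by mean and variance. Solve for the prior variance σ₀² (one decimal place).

σ₀² = 319.1

For the Normal–Normal model with known σ², precisions add: τ_n = τ₀ + n/σ².
So 1/σ₀² = 1/37.5190 − 22/935.4 = 0.026653 − 0.023519 = 0.003134.
Hence σ₀² = 1/0.003134 ≈ 319.1.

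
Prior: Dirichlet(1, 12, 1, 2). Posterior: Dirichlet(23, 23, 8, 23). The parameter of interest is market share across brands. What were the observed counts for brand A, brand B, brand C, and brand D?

counts (22, 11, 7, 21)

For a Dirichlet(α) prior with multinomial counts c, the posterior is Dirichlet(α + c) componentwise.
Counts are posterior − prior componentwise: 23−1=22, 23−12=11, 8−1=7, 23−2=21.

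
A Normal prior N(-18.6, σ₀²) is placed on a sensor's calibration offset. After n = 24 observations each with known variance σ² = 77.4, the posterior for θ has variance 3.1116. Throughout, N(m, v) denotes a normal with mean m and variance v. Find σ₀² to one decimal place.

σ₀² = 88.5

Posterior precision equals prior precision plus data precision: 1/σ_n² = 1/σ₀² + n/σ².
So 1/σ₀² = 1/3.1116 − 24/77.4 = 0.321378 − 0.310078 = 0.011300.
Hence σ₀² = 1/0.011300 ≈ 88.5.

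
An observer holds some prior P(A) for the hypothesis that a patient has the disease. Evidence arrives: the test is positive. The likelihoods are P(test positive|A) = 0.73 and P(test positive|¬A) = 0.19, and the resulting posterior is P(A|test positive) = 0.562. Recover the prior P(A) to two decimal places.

Bayes' rule in odds form gives O(A|E) = O(A)·[P(E|A)/P(E|¬A)], hence O(A) = O(A|E)/LR.
Posterior odds = 0.562/(1−0.562) = 1.2831. LR = 0.73/0.19 = 3.8421.
Prior odds = 1.2831/3.8421 = 0.3340, so P(A) = 0.3340/(1+0.3340) ≈ 0.25.

P(A) = 0.25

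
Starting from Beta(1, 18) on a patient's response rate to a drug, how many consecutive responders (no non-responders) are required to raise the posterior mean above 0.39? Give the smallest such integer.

k = 11

After k responders and 0 non-responders the posterior is Beta(1+k, 18), with mean (1+k)/(1+18+k).
Set (1+k)/(19+k) > 0.39 and solve: k > (0.39·19 − 1)/(1 − 0.39) = 10.508.
The smallest integer exceeding 10.508 is 11, and checking k=11: (12)/(30) = 0.4000 > 0.39.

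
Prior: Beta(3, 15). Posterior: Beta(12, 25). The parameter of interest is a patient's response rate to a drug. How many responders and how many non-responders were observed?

Under Beta–binomial conjugacy the posterior parameters are (α+s, β+f).
Match parameters: s=12−3=9, f=25−15=10.

9 responders and 10 non-responders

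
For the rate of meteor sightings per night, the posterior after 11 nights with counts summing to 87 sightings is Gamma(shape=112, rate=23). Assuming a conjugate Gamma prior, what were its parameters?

Gamma(shape=25, rate=12)

Gamma–Poisson conjugacy: posterior shape = α + Σxᵢ, posterior rate = β + n.
So α = 112 − 87 = 25 and β = 23 − 11 = 12.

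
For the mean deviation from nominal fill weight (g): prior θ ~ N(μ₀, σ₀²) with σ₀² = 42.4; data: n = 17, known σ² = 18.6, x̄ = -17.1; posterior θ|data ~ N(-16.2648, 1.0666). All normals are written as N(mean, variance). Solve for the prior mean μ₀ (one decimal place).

With known observation variance, the Normal–Normal posterior has precision τ_n = τ₀ + n/σ² and mean μ_n = (τ₀μ₀ + (n/σ²)x̄)/τ_n.
Here τ₀ = 1/42.4 = 0.023585 and τ_data = 17/18.6 = 0.913978, so τ_n = 0.937563.
Rearranging for μ₀: μ₀ = (μ_n·τ_n − τ_data·x̄)/τ₀ = (-16.2648·0.937563 − 0.913978·-17.1) / 0.023585 = 0.379749/0.023585 ≈ 16.1.

μ₀ = 16.1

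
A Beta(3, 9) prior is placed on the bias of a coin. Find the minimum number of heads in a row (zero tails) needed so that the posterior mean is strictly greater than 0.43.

After k heads and 0 tails the posterior is Beta(3+k, 9), with mean (3+k)/(3+9+k).
Set (3+k)/(12+k) > 0.43 and solve: k > (0.43·12 − 3)/(1 − 0.43) = 3.789.
The smallest integer exceeding 3.789 is 4.

k = 4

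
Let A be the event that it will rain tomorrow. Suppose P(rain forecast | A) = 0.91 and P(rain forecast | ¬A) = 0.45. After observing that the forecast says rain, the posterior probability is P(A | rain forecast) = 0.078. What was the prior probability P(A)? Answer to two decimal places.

Bayes' rule in odds form gives O(A|E) = O(A)·[P(E|A)/P(E|¬A)], hence O(A) = O(A|E)/LR.
Posterior odds = 0.078/(1−0.078) = 0.0846. LR = 0.91/0.45 = 2.0222.
Prior odds = 0.0846/2.0222 = 0.0418, so P(A) = 0.0418/(1+0.0418) ≈ 0.04.

P(A) = 0.04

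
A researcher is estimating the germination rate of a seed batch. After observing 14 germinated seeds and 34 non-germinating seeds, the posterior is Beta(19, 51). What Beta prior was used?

A Beta(α, β) prior with s successes and f failures in binomial data gives a Beta(α+s, β+f) posterior.
Subtract the data counts: 19−14=5, 51−34=17.

Beta(5, 17)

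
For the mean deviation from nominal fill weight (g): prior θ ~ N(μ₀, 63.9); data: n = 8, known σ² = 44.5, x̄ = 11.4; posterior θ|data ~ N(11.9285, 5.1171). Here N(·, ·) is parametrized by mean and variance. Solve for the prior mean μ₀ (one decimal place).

With known observation variance, the Normal–Normal posterior has precision τ_n = τ₀ + n/σ² and mean μ_n = (τ₀μ₀ + (n/σ²)x̄)/τ_n.
Here τ₀ = 1/63.9 = 0.015649 and τ_data = 8/44.5 = 0.179775, so τ_n = 0.195424.
Rearranging for μ₀: μ₀ = (μ_n·τ_n − τ_data·x̄)/τ₀ = (11.9285·0.195424 − 0.179775·11.4) / 0.015649 = 0.281680/0.015649 ≈ 18.0.

μ₀ = 18.0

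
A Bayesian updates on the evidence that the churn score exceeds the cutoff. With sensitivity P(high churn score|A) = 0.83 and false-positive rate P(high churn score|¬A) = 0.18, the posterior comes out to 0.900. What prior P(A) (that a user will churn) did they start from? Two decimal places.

P(A) = 0.66

Bayes' rule in odds form gives O(A|E) = O(A)·[P(E|A)/P(E|¬A)], hence O(A) = O(A|E)/LR.
Posterior odds = 0.900/(1−0.900) = 9.0000. LR = 0.83/0.18 = 4.6111.
Prior odds = 9.0000/4.6111 = 1.9518, so P(A) = 1.9518/(1+1.9518) ≈ 0.66.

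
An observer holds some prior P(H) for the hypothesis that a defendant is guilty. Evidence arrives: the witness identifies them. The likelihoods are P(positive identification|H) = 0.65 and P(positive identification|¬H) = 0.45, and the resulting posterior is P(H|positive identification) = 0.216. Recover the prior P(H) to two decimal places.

P(H) = 0.16

Bayes' rule in odds form gives O(H|E) = O(H)·[P(E|H)/P(E|¬H)], hence O(H) = O(H|E)/LR.
Posterior odds = 0.216/(1−0.216) = 0.2755. LR = 0.65/0.45 = 1.4444.
Prior odds = 0.2755/1.4444 = 0.1907, so P(H) = 0.1907/(1+0.1907) ≈ 0.16.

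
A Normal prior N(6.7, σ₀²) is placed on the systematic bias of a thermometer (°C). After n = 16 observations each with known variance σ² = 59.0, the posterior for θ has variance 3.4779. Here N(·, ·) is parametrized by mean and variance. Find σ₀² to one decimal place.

For the Normal–Normal model with known σ², precisions add: τ_n = τ₀ + n/σ².
So 1/σ₀² = 1/3.4779 − 16/59.0 = 0.287530 − 0.271186 = 0.016344.
Hence σ₀² = 1/0.016344 ≈ 61.2.

σ₀² = 61.2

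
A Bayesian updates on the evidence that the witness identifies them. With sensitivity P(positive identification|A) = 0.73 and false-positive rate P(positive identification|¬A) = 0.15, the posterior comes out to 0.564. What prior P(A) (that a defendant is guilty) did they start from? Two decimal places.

P(A) = 0.21

In odds form, posterior odds = prior odds × likelihood ratio, so prior odds = posterior odds ÷ LR.
Posterior odds = 0.564/(1−0.564) = 1.2936. LR = 0.73/0.15 = 4.8667.
Prior odds = 1.2936/4.8667 = 0.2658, so P(A) = 0.2658/(1+0.2658) ≈ 0.21.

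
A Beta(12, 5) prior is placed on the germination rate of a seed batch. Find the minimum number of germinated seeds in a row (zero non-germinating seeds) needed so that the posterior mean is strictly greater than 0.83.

k = 13

After k germinated seeds and 0 non-germinating seeds the posterior is Beta(12+k, 5), with mean (12+k)/(12+5+k).
Set (12+k)/(17+k) > 0.83 and solve: k > (0.83·17 − 12)/(1 − 0.83) = 12.412.
The smallest integer exceeding 12.412 is 13, and checking k=13: (25)/(30) = 0.8333 > 0.83.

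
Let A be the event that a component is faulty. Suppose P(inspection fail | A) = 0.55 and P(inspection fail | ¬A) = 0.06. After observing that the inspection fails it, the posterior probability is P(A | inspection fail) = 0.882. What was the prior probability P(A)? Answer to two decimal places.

In odds form, posterior odds = prior odds × likelihood ratio, so prior odds = posterior odds ÷ LR.
Posterior odds = 0.882/(1−0.882) = 7.4746. LR = 0.55/0.06 = 9.1667.
Prior odds = 7.4746/9.1667 = 0.8154, so P(A) = 0.8154/(1+0.8154) ≈ 0.45.

P(A) = 0.45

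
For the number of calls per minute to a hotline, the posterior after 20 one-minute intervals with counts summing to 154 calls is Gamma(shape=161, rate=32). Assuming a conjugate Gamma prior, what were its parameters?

Gamma–Poisson conjugacy: posterior shape = α + Σxᵢ, posterior rate = β + n.
So α = 161 − 154 = 7 and β = 32 − 20 = 12.

Gamma(shape=7, rate=12)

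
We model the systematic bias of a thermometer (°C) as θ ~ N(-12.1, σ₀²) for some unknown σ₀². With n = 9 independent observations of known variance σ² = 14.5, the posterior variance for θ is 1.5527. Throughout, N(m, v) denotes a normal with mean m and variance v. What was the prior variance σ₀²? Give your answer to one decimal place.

Posterior precision equals prior precision plus data precision: 1/σ_n² = 1/σ₀² + n/σ².
So 1/σ₀² = 1/1.5527 − 9/14.5 = 0.644039 − 0.620690 = 0.023349.
Hence σ₀² = 1/0.023349 ≈ 42.8.

σ₀² = 42.8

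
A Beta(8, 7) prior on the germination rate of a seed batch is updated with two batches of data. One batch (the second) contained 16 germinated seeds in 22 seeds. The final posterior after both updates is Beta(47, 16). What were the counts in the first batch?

Because Beta–binomial updating is additive in the counts, the combined data contributed (α_post−α_prior, β_post−β_prior) successes and failures.
Total across both batches: 47−8=39 germinated seeds, 16−7=9 non-germinating seeds.
Subtract the second batch: 39−16=23 germinated seeds and 9−6=3 non-germinating seeds.

23 germinated seeds and 3 non-germinating seeds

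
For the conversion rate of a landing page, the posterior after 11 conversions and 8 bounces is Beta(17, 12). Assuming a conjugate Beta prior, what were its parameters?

Beta is conjugate to the binomial likelihood: posterior = Beta(α+s, β+f).
So α = 17 − 11 = 6 and β = 12 − 8 = 4.

Beta(6, 4)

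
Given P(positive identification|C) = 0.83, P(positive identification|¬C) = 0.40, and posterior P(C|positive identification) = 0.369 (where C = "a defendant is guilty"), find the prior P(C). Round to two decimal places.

In odds form, posterior odds = prior odds × likelihood ratio, so prior odds = posterior odds ÷ LR.
Posterior odds = 0.369/(1−0.369) = 0.5848. LR = 0.83/0.40 = 2.0750.
Prior odds = 0.5848/2.0750 = 0.2818, so P(C) = 0.2818/(1+0.2818) ≈ 0.22.

P(C) = 0.22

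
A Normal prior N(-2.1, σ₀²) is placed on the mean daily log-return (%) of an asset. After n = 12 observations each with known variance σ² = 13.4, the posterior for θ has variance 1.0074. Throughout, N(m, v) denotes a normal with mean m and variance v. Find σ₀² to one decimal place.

For the Normal–Normal model with known σ², precisions add: τ_n = τ₀ + n/σ².
So 1/σ₀² = 1/1.0074 − 12/13.4 = 0.992654 − 0.895522 = 0.097132.
Hence σ₀² = 1/0.097132 ≈ 10.3.

σ₀² = 10.3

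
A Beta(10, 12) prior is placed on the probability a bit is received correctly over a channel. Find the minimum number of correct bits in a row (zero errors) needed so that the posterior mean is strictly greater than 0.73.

k = 23

After k correct bits and 0 errors the posterior is Beta(10+k, 12), with mean (10+k)/(10+12+k).
Set (10+k)/(22+k) > 0.73 and solve: k > (0.73·22 − 10)/(1 − 0.73) = 22.444.
The smallest integer exceeding 22.444 is 23, and checking k=23: (33)/(45) = 0.7333 > 0.73.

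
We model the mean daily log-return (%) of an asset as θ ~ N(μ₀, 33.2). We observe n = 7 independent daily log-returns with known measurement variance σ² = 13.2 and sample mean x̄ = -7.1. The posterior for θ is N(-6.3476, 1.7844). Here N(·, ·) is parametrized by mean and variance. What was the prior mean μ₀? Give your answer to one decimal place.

μ₀ = 6.9

With known observation variance, the Normal–Normal posterior has precision τ_n = τ₀ + n/σ² and mean μ_n = (τ₀μ₀ + (n/σ²)x̄)/τ_n.
Here τ₀ = 1/33.2 = 0.030120 and τ_data = 7/13.2 = 0.530303, so τ_n = 0.560423.
Rearranging for μ₀: μ₀ = (μ_n·τ_n − τ_data·x̄)/τ₀ = (-6.3476·0.560423 − 0.530303·-7.1) / 0.030120 = 0.207810/0.030120 ≈ 6.9.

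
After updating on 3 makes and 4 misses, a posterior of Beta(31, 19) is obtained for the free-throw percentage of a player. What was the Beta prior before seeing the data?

Beta is conjugate to the binomial likelihood: posterior = Beta(α+s, β+f).
Subtract the data counts: 31−3=28, 19−4=15.

Beta(28, 15)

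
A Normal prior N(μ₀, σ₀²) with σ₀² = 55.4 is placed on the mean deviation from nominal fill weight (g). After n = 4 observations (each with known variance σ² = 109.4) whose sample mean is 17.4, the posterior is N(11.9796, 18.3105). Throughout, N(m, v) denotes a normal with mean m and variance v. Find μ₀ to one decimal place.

With known observation variance, the Normal–Normal posterior has precision τ_n = τ₀ + n/σ² and mean μ_n = (τ₀μ₀ + (n/σ²)x̄)/τ_n.
Here τ₀ = 1/55.4 = 0.018051 and τ_data = 4/109.4 = 0.036563, so τ_n = 0.054614.
Rearranging for μ₀: μ₀ = (μ_n·τ_n − τ_data·x̄)/τ₀ = (11.9796·0.054614 − 0.036563·17.4) / 0.018051 = 0.018058/0.018051 ≈ 1.0.

μ₀ = 1.0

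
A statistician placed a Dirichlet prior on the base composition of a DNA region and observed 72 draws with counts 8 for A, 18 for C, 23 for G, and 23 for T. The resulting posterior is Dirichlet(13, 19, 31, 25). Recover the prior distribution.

For a Dirichlet(α) prior with multinomial counts c, the posterior is Dirichlet(α + c) componentwise.
Subtract each count from the matching posterior parameter: 13−8=5, 19−18=1, 31−23=8, 25−23=2.

Dirichlet(5, 1, 8, 2)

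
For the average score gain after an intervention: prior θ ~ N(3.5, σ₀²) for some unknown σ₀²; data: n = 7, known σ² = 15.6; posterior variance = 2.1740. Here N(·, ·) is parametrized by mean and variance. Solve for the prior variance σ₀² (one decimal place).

Posterior precision equals prior precision plus data precision: 1/σ_n² = 1/σ₀² + n/σ².
So 1/σ₀² = 1/2.1740 − 7/15.6 = 0.459982 − 0.448718 = 0.011264.
Hence σ₀² = 1/0.011264 ≈ 88.8.

σ₀² = 88.8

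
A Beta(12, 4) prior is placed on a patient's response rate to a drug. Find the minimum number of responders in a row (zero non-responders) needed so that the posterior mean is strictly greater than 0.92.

After k responders and 0 non-responders the posterior is Beta(12+k, 4), with mean (12+k)/(12+4+k).
Set (12+k)/(16+k) > 0.92 and solve: k > (0.92·16 − 12)/(1 − 0.92) = 34.000.
The smallest integer exceeding 34.000 is 35, and checking k=35: (47)/(51) = 0.9216 > 0.92.

k = 35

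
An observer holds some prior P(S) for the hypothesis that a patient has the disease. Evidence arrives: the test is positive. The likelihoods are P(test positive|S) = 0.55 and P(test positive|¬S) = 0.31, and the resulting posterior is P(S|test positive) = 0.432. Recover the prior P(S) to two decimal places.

P(S) = 0.30

Bayes' rule in odds form gives O(S|E) = O(S)·[P(E|S)/P(E|¬S)], hence O(S) = O(S|E)/LR.
Posterior odds = 0.432/(1−0.432) = 0.7606. LR = 0.55/0.31 = 1.7742.
Prior odds = 0.7606/1.7742 = 0.4287, so P(S) = 0.4287/(1+0.4287) ≈ 0.30.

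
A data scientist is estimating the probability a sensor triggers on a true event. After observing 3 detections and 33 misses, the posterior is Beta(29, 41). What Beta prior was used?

Beta is conjugate to the binomial likelihood: posterior = Beta(a+s, b+f).
So a = 29 − 3 = 26 and b = 41 − 33 = 8.

Beta(26, 8)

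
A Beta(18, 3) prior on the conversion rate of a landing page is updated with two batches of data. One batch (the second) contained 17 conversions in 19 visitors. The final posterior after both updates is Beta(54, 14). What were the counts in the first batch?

Sequential conjugate updates are equivalent to a single update on the pooled data, so total successes = posterior α − prior α and total failures = posterior β − prior β.
Total across both batches: 54−18=36 conversions, 14−3=11 bounces.
Subtract the second batch: 36−17=19 conversions and 11−2=9 bounces.

19 conversions and 9 bounces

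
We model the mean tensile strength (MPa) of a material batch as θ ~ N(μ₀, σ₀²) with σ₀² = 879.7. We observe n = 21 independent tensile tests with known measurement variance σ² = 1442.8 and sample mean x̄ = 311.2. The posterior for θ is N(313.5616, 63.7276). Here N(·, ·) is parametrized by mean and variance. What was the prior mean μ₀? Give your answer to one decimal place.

μ₀ = 343.8

The posterior mean is a precision-weighted average: μ_n = (τ₀μ₀ + τ_data·x̄)/(τ₀+τ_data), with τ₀=1/σ₀² and τ_data=n/σ².
Here τ₀ = 1/879.7 = 0.001137 and τ_data = 21/1442.8 = 0.014555, so τ_n = 0.015692.
Rearranging for μ₀: μ₀ = (μ_n·τ_n − τ_data·x̄)/τ₀ = (313.5616·0.015692 − 0.014555·311.2) / 0.001137 = 0.390893/0.001137 ≈ 343.8.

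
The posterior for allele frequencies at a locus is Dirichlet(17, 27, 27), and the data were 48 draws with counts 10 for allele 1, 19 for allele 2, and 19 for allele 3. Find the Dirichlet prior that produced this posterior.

Dirichlet(7, 8, 8)

For a Dirichlet(α) prior with multinomial counts c, the posterior is Dirichlet(α + c) componentwise.
Subtract each count from the matching posterior parameter: 17−10=7, 27−19=8, 27−19=8.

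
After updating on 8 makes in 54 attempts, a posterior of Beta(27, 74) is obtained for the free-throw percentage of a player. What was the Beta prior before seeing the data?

Under Beta–binomial conjugacy the posterior parameters are (α+s, β+f).
Subtract the data counts: 27−8=19, 74−46=28.

Beta(19, 28)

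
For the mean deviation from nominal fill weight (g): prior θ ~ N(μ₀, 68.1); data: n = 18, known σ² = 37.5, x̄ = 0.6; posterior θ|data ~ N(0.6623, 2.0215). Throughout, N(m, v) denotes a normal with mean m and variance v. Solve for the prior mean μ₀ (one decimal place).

μ₀ = 2.7

The posterior mean is a precision-weighted average: μ_n = (τ₀μ₀ + τ_data·x̄)/(τ₀+τ_data), with τ₀=1/σ₀² and τ_data=n/σ².
Here τ₀ = 1/68.1 = 0.014684 and τ_data = 18/37.5 = 0.480000, so τ_n = 0.494684.
Rearranging for μ₀: μ₀ = (μ_n·τ_n − τ_data·x̄)/τ₀ = (0.6623·0.494684 − 0.480000·0.6) / 0.014684 = 0.039629/0.014684 ≈ 2.7.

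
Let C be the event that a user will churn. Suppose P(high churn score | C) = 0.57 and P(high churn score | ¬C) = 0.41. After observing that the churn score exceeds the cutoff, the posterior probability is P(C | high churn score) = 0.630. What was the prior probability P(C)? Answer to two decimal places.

P(C) = 0.55

In odds form, posterior odds = prior odds × likelihood ratio, so prior odds = posterior odds ÷ LR.
Posterior odds = 0.630/(1−0.630) = 1.7027. LR = 0.57/0.41 = 1.3902.
Prior odds = 1.7027/1.3902 = 1.2248, so P(C) = 1.2248/(1+1.2248) ≈ 0.55.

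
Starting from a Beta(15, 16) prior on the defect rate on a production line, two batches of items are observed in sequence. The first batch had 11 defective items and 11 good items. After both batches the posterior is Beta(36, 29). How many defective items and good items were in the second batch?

10 defective items and 2 good items

Because Beta–binomial updating is additive in the counts, the combined data contributed (α_post−α_prior, β_post−β_prior) successes and failures.
Total across both batches: 36−15=21 defective items, 29−16=13 good items.
Subtract the first batch: 21−11=10 defective items and 13−11=2 good items.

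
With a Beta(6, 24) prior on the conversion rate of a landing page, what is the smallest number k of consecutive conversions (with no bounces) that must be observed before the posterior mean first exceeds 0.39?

After k conversions and 0 bounces the posterior is Beta(6+k, 24), with mean (6+k)/(6+24+k).
Set (6+k)/(30+k) > 0.39 and solve: k > (0.39·30 − 6)/(1 − 0.39) = 9.344.
The smallest integer exceeding 9.344 is 10.

k = 10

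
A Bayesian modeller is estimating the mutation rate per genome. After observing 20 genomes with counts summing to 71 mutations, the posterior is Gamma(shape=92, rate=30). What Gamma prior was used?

Gamma–Poisson conjugacy: posterior shape = α + Σxᵢ, posterior rate = β + n.
So α = 92 − 71 = 21 and β = 30 − 20 = 10.

Gamma(shape=21, rate=10)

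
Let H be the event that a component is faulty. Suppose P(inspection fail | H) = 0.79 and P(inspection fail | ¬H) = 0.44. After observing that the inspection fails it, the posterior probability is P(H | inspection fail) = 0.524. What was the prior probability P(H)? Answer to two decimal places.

In odds form, posterior odds = prior odds × likelihood ratio, so prior odds = posterior odds ÷ LR.
Posterior odds = 0.524/(1−0.524) = 1.1008. LR = 0.79/0.44 = 1.7955.
Prior odds = 1.1008/1.7955 = 0.6131, so P(H) = 0.6131/(1+0.6131) ≈ 0.38.

P(H) = 0.38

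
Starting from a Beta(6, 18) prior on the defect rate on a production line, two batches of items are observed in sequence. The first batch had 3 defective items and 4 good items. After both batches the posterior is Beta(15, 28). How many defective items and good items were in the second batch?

6 defective items and 6 good items

Sequential conjugate updates are equivalent to a single update on the pooled data, so total successes = posterior α − prior α and total failures = posterior β − prior β.
Total across both batches: 15−6=9 defective items, 28−18=10 good items.
Subtract the first batch: 9−3=6 defective items and 10−4=6 good items.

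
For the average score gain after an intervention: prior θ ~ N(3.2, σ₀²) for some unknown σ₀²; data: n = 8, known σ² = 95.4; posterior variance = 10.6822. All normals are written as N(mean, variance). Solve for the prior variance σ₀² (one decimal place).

For the Normal–Normal model with known σ², precisions add: τ_n = τ₀ + n/σ².
So 1/σ₀² = 1/10.6822 − 8/95.4 = 0.093614 − 0.083857 = 0.009757.
Hence σ₀² = 1/0.009757 ≈ 102.5.

σ₀² = 102.5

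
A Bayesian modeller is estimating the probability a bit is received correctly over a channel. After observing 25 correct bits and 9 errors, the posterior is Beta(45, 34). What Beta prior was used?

A Beta(α, β) prior with s successes and f failures in binomial data gives a Beta(α+s, β+f) posterior.
So α = 45 − 25 = 20 and β = 34 − 9 = 25.

Beta(20, 25)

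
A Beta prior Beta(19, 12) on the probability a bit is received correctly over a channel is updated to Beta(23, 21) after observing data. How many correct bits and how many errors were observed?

A Beta(a, b) prior with s successes and f failures in binomial data gives a Beta(a+s, b+f) posterior.
So s = 23 − 19 = 4 and f = 21 − 12 = 9.

4 correct bits and 9 errors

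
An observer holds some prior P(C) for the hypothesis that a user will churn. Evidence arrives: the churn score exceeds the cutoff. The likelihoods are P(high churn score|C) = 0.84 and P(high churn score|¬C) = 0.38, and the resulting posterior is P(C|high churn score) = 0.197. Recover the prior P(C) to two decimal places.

In odds form, posterior odds = prior odds × likelihood ratio, so prior odds = posterior odds ÷ LR.
Posterior odds = 0.197/(1−0.197) = 0.2453. LR = 0.84/0.38 = 2.2105.
Prior odds = 0.2453/2.2105 = 0.1110, so P(C) = 0.1110/(1+0.1110) ≈ 0.10.

P(C) = 0.10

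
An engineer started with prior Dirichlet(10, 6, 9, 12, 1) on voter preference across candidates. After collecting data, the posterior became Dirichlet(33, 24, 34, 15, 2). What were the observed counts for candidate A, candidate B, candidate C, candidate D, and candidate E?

counts (23, 18, 25, 3, 1)

For a Dirichlet(α) prior with multinomial counts c, the posterior is Dirichlet(α + c) componentwise.
Counts are posterior − prior componentwise: 33−10=23, 24−6=18, 34−9=25, 15−12=3, 2−1=1.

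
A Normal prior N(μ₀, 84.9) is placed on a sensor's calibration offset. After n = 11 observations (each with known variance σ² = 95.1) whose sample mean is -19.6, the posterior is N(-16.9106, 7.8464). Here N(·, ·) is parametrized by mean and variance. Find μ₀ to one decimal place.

μ₀ = 9.5

The posterior mean is a precision-weighted average: μ_n = (τ₀μ₀ + τ_data·x̄)/(τ₀+τ_data), with τ₀=1/σ₀² and τ_data=n/σ².
Here τ₀ = 1/84.9 = 0.011779 and τ_data = 11/95.1 = 0.115668, so τ_n = 0.127447.
Rearranging for μ₀: μ₀ = (μ_n·τ_n − τ_data·x̄)/τ₀ = (-16.9106·0.127447 − 0.115668·-19.6) / 0.011779 = 0.111888/0.011779 ≈ 9.5.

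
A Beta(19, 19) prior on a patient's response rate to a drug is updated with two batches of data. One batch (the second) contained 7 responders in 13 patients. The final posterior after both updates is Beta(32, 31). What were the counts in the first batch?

Because Beta–binomial updating is additive in the counts, the combined data contributed (α_post−α_prior, β_post−β_prior) successes and failures.
Total across both batches: 32−19=13 responders, 31−19=12 non-responders.
Subtract the second batch: 13−7=6 responders and 12−6=6 non-responders.

6 responders and 6 non-responders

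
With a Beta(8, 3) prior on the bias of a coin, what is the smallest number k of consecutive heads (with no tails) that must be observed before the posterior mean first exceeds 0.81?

k = 5

After k heads and 0 tails the posterior is Beta(8+k, 3), with mean (8+k)/(8+3+k).
Set (8+k)/(11+k) > 0.81 and solve: k > (0.81·11 − 8)/(1 − 0.81) = 4.789.
The smallest integer exceeding 4.789 is 5, and checking k=5: (13)/(16) = 0.8125 > 0.81.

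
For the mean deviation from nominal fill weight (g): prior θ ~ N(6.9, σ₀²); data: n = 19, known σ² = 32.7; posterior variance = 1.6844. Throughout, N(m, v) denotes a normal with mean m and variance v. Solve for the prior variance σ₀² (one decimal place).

Posterior precision equals prior precision plus data precision: 1/σ_n² = 1/σ₀² + n/σ².
So 1/σ₀² = 1/1.6844 − 19/32.7 = 0.593683 − 0.581040 = 0.012643.
Hence σ₀² = 1/0.012643 ≈ 79.1.

σ₀² = 79.1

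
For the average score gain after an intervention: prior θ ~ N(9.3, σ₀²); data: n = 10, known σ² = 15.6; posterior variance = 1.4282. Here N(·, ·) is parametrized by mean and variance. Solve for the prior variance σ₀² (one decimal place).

σ₀² = 16.9

Posterior precision equals prior precision plus data precision: 1/σ_n² = 1/σ₀² + n/σ².
So 1/σ₀² = 1/1.4282 − 10/15.6 = 0.700182 − 0.641026 = 0.059156.
Hence σ₀² = 1/0.059156 ≈ 16.9.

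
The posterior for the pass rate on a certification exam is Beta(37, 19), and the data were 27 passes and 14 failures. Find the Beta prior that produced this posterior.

A Beta(a, b) prior with s successes and f failures in binomial data gives a Beta(a+s, b+f) posterior.
Subtract the data counts: 37−27=10, 19−14=5.

Beta(10, 5)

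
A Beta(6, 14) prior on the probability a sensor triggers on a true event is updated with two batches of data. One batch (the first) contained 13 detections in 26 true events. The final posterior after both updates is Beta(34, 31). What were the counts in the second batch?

15 detections and 4 misses

Because Beta–binomial updating is additive in the counts, the combined data contributed (α_post−α_prior, β_post−β_prior) successes and failures.
Total across both batches: 34−6=28 detections, 31−14=17 misses.
Subtract the first batch: 28−13=15 detections and 17−13=4 misses.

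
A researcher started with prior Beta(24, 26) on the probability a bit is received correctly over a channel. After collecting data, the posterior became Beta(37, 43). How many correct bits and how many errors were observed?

13 correct bits and 17 errors

Under Beta–binomial conjugacy the posterior parameters are (a+s, b+f).
Match parameters: s=37−24=13, f=43−26=17.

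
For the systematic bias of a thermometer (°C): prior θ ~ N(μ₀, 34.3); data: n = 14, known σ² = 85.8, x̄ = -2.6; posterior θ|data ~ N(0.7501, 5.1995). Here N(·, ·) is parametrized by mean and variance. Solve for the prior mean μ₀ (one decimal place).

The posterior mean is a precision-weighted average: μ_n = (τ₀μ₀ + τ_data·x̄)/(τ₀+τ_data), with τ₀=1/σ₀² and τ_data=n/σ².
Here τ₀ = 1/34.3 = 0.029155 and τ_data = 14/85.8 = 0.163170, so τ_n = 0.192325.
Rearranging for μ₀: μ₀ = (μ_n·τ_n − τ_data·x̄)/τ₀ = (0.7501·0.192325 − 0.163170·-2.6) / 0.029155 = 0.568505/0.029155 ≈ 19.5.

μ₀ = 19.5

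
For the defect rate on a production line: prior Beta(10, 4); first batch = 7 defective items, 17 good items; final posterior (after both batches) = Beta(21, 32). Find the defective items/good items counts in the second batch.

4 defective items and 11 good items

Because Beta–binomial updating is additive in the counts, the combined data contributed (α_post−α_prior, β_post−β_prior) successes and failures.
Total across both batches: 21−10=11 defective items, 32−4=28 good items.
Subtract the first batch: 11−7=4 defective items and 28−17=11 good items.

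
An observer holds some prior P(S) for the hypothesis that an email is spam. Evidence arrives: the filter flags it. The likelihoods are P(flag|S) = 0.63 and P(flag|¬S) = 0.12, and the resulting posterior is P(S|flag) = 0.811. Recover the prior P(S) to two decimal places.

P(S) = 0.45

In odds form, posterior odds = prior odds × likelihood ratio, so prior odds = posterior odds ÷ LR.
Posterior odds = 0.811/(1−0.811) = 4.2910. LR = 0.63/0.12 = 5.2500.
Prior odds = 4.2910/5.2500 = 0.8173, so P(S) = 0.8173/(1+0.8173) ≈ 0.45.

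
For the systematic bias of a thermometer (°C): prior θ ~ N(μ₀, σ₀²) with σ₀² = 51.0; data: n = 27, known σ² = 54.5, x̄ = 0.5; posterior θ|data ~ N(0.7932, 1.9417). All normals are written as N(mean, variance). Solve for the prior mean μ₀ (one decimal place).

The posterior mean is a precision-weighted average: μ_n = (τ₀μ₀ + τ_data·x̄)/(τ₀+τ_data), with τ₀=1/σ₀² and τ_data=n/σ².
Here τ₀ = 1/51.0 = 0.019608 and τ_data = 27/54.5 = 0.495413, so τ_n = 0.515021.
Rearranging for μ₀: μ₀ = (μ_n·τ_n − τ_data·x̄)/τ₀ = (0.7932·0.515021 − 0.495413·0.5) / 0.019608 = 0.160808/0.019608 ≈ 8.2.

μ₀ = 8.2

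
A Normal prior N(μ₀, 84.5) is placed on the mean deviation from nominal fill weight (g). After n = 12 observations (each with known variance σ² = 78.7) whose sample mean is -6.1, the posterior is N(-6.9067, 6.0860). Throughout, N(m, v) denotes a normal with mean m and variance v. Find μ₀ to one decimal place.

μ₀ = -17.3

The posterior mean is a precision-weighted average: μ_n = (τ₀μ₀ + τ_data·x̄)/(τ₀+τ_data), with τ₀=1/σ₀² and τ_data=n/σ².
Here τ₀ = 1/84.5 = 0.011834 and τ_data = 12/78.7 = 0.152478, so τ_n = 0.164312.
Rearranging for μ₀: μ₀ = (μ_n·τ_n − τ_data·x̄)/τ₀ = (-6.9067·0.164312 − 0.152478·-6.1) / 0.011834 = -0.204738/0.011834 ≈ -17.3.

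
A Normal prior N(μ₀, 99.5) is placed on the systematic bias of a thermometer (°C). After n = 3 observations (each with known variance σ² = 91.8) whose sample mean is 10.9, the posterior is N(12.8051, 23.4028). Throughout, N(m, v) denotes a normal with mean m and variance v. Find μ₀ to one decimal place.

μ₀ = 19.0

The posterior mean is a precision-weighted average: μ_n = (τ₀μ₀ + τ_data·x̄)/(τ₀+τ_data), with τ₀=1/σ₀² and τ_data=n/σ².
Here τ₀ = 1/99.5 = 0.010050 and τ_data = 3/91.8 = 0.032680, so τ_n = 0.042730.
Rearranging for μ₀: μ₀ = (μ_n·τ_n − τ_data·x̄)/τ₀ = (12.8051·0.042730 − 0.032680·10.9) / 0.010050 = 0.190950/0.010050 ≈ 19.0.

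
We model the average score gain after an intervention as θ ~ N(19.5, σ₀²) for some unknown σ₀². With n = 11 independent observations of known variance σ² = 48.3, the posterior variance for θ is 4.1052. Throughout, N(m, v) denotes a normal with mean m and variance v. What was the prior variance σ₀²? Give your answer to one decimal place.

σ₀² = 63.1

For the Normal–Normal model with known σ², precisions add: τ_n = τ₀ + n/σ².
So 1/σ₀² = 1/4.1052 − 11/48.3 = 0.243593 − 0.227743 = 0.015850.
Hence σ₀² = 1/0.015850 ≈ 63.1.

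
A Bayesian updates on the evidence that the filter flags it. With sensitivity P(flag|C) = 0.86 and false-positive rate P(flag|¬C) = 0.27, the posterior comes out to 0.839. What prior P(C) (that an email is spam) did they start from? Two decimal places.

P(C) = 0.62

In odds form, posterior odds = prior odds × likelihood ratio, so prior odds = posterior odds ÷ LR.
Posterior odds = 0.839/(1−0.839) = 5.2112. LR = 0.86/0.27 = 3.1852.
Prior odds = 5.2112/3.1852 = 1.6361, so P(C) = 1.6361/(1+1.6361) ≈ 0.62.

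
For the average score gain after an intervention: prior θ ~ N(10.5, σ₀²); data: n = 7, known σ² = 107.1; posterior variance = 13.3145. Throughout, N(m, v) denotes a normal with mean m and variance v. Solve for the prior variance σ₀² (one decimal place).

σ₀² = 102.6

Posterior precision equals prior precision plus data precision: 1/σ_n² = 1/σ₀² + n/σ².
So 1/σ₀² = 1/13.3145 − 7/107.1 = 0.075106 − 0.065359 = 0.009747.
Hence σ₀² = 1/0.009747 ≈ 102.6.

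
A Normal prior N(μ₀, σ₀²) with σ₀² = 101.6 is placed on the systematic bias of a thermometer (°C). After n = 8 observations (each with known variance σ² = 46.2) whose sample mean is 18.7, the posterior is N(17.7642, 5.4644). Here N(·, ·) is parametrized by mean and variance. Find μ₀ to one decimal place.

With known observation variance, the Normal–Normal posterior has precision τ_n = τ₀ + n/σ² and mean μ_n = (τ₀μ₀ + (n/σ²)x̄)/τ_n.
Here τ₀ = 1/101.6 = 0.009843 and τ_data = 8/46.2 = 0.173160, so τ_n = 0.183003.
Rearranging for μ₀: μ₀ = (μ_n·τ_n − τ_data·x̄)/τ₀ = (17.7642·0.183003 − 0.173160·18.7) / 0.009843 = 0.012810/0.009843 ≈ 1.3.

μ₀ = 1.3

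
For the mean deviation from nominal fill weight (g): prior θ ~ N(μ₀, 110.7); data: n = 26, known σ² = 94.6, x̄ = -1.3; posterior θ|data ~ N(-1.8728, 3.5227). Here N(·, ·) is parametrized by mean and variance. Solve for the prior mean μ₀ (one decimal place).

With known observation variance, the Normal–Normal posterior has precision τ_n = τ₀ + n/σ² and mean μ_n = (τ₀μ₀ + (n/σ²)x̄)/τ_n.
Here τ₀ = 1/110.7 = 0.009033 and τ_data = 26/94.6 = 0.274841, so τ_n = 0.283874.
Rearranging for μ₀: μ₀ = (μ_n·τ_n − τ_data·x̄)/τ₀ = (-1.8728·0.283874 − 0.274841·-1.3) / 0.009033 = -0.174346/0.009033 ≈ -19.3.

μ₀ = -19.3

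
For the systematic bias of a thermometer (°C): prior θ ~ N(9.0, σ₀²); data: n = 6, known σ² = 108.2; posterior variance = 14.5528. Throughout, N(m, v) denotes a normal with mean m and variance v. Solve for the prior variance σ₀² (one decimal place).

σ₀² = 75.4

Posterior precision equals prior precision plus data precision: 1/σ_n² = 1/σ₀² + n/σ².
So 1/σ₀² = 1/14.5528 − 6/108.2 = 0.068715 − 0.055453 = 0.013262.
Hence σ₀² = 1/0.013262 ≈ 75.4.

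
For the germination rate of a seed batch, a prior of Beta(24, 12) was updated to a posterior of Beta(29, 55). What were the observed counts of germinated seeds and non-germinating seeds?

5 germinated seeds and 43 non-germinating seeds

Beta is conjugate to the binomial likelihood: posterior = Beta(α+s, β+f).
Match parameters: s=29−24=5, f=55−12=43.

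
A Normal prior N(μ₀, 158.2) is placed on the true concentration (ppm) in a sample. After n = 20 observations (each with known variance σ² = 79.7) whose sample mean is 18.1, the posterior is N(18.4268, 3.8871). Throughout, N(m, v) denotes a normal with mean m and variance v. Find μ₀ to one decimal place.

With known observation variance, the Normal–Normal posterior has precision τ_n = τ₀ + n/σ² and mean μ_n = (τ₀μ₀ + (n/σ²)x̄)/τ_n.
Here τ₀ = 1/158.2 = 0.006321 and τ_data = 20/79.7 = 0.250941, so τ_n = 0.257262.
Rearranging for μ₀: μ₀ = (μ_n·τ_n − τ_data·x̄)/τ₀ = (18.4268·0.257262 − 0.250941·18.1) / 0.006321 = 0.198483/0.006321 ≈ 31.4.

μ₀ = 31.4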